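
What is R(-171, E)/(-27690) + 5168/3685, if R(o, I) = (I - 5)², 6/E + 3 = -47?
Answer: 8937832496/6377353125 ≈ 1.4015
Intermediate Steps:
E = -3/25 (E = 6/(-3 - 47) = 6/(-50) = 6*(-1/50) = -3/25 ≈ -0.12000)
R(o, I) = (-5 + I)²
R(-171, E)/(-27690) + 5168/3685 = (-5 - 3/25)²/(-27690) + 5168/3685 = (-128/25)²*(-1/27690) + 5168*(1/3685) = (16384/625)*(-1/27690) + 5168/3685 = -8192/8653125 + 5168/3685 = 8937832496/6377353125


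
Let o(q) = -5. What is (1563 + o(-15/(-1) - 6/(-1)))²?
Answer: 2427364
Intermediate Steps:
(1563 + o(-15/(-1) - 6/(-1)))² = (1563 - 5)² = 1558² = 2427364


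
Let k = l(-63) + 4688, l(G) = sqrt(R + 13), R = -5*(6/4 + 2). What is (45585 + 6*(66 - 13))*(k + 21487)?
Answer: 1201511025 + 137709*I*sqrt(2)/2 ≈ 1.2015e+9 + 97375.0*I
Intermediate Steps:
R = -35/2 (R = -5*(6*(1/4) + 2) = -5*(3/2 + 2) = -5*7/2 = -35/2 ≈ -17.500)
l(G) = 3*I*sqrt(2)/2 (l(G) = sqrt(-35/2 + 13) = sqrt(-9/2) = 3*I*sqrt(2)/2)
k = 4688 + 3*I*sqrt(2)/2 (k = 3*I*sqrt(2)/2 + 4688 = 4688 + 3*I*sqrt(2)/2 ≈ 4688.0 + 2.1213*I)
(45585 + 6*(66 - 13))*(k + 21487) = (45585 + 6*(66 - 13))*((4688 + 3*I*sqrt(2)/2) + 21487) = (45585 + 6*53)*(26175 + 3*I*sqrt(2)/2) = (45585 + 318)*(26175 + 3*I*sqrt(2)/2) = 45903*(26175 + 3*I*sqrt(2)/2) = 1201511025 + 137709*I*sqrt(2)/2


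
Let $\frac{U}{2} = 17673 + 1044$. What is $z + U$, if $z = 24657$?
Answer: $62091$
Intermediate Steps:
$U = 37434$ ($U = 2 \left(17673 + 1044\right) = 2 \cdot 18717 = 37434$)
$z + U = 24657 + 37434 = 62091$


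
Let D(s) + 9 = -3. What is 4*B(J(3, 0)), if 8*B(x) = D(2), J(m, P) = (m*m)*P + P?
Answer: -6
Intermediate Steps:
D(s) = -12 (D(s) = -9 - 3 = -12)
J(m, P) = P + P*m² (J(m, P) = m²*P + P = P*m² + P = P + P*m²)
B(x) = -3/2 (B(x) = (⅛)*(-12) = -3/2)
4*B(J(3, 0)) = 4*(-3/2) = -6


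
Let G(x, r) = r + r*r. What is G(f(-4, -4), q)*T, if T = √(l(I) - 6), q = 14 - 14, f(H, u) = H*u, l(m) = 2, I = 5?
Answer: 0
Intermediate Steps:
q = 0
G(x, r) = r + r²
T = 2*I (T = √(2 - 6) = √(-4) = 2*I ≈ 2.0*I)
G(f(-4, -4), q)*T = (0*(1 + 0))*(2*I) = (0*1)*(2*I) = 0*(2*I) = 0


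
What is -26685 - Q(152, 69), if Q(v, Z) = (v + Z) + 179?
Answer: -27085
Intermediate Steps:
Q(v, Z) = 179 + Z + v (Q(v, Z) = (Z + v) + 179 = 179 + Z + v)
-26685 - Q(152, 69) = -26685 - (179 + 69 + 152) = -26685 - 1*400 = -26685 - 400 = -27085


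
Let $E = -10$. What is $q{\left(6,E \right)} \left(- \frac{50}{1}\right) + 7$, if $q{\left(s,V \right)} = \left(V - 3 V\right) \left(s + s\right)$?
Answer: $-11993$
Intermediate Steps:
$q{\left(s,V \right)} = - 4 V s$ ($q{\left(s,V \right)} = - 2 V 2 s = - 4 V s$)
$q{\left(6,E \right)} \left(- \frac{50}{1}\right) + 7 = \left(-4\right) \left(-10\right) 6 \left(- \frac{50}{1}\right) + 7 = 240 \left(\left(-50\right) 1\right) + 7 = 240 \left(-50\right) + 7 = -12000 + 7 = -11993$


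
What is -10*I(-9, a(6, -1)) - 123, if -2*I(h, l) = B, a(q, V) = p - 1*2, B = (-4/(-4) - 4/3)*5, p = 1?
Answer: -394/3 ≈ -131.33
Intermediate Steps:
B = -5/3 (B = (-4*(-¼) - 4*⅓)*5 = (1 - 4/3)*5 = -⅓*5 = -5/3 ≈ -1.6667)
a(q, V) = -1 (a(q, V) = 1 - 1*2 = 1 - 2 = -1)
I(h, l) = ⅚ (I(h, l) = -½*(-5/3) = ⅚)
-10*I(-9, a(6, -1)) - 123 = -10*⅚ - 123 = -25/3 - 123 = -394/3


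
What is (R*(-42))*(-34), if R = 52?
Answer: 74256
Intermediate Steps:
(R*(-42))*(-34) = (52*(-42))*(-34) = -2184*(-34) = 74256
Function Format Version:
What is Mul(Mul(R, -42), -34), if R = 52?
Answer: 74256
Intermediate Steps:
Mul(Mul(R, -42), -34) = Mul(Mul(52, -42), -34) = Mul(-2184, -34) = 74256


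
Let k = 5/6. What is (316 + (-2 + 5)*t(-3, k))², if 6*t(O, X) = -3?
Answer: 395641/4 ≈ 98910.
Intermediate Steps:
k = ⅚ (k = 5*(⅙) = ⅚ ≈ 0.83333)
t(O, X) = -½ (t(O, X) = (⅙)*(-3) = -½)
(316 + (-2 + 5)*t(-3, k))² = (316 + (-2 + 5)*(-½))² = (316 + 3*(-½))² = (316 - 3/2)² = (629/2)² = 395641/4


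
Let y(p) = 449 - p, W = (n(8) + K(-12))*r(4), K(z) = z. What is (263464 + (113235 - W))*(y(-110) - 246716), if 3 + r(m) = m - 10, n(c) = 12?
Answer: -92727095743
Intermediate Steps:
r(m) = -13 + m (r(m) = -3 + (m - 10) = -3 + (-10 + m) = -13 + m)
W = 0 (W = (12 - 12)*(-13 + 4) = 0*(-9) = 0)
(263464 + (113235 - W))*(y(-110) - 246716) = (263464 + (113235 - 1*0))*((449 - 1*(-110)) - 246716) = (263464 + (113235 + 0))*((449 + 110) - 246716) = (263464 + 113235)*(559 - 246716) = 376699*(-246157) = -92727095743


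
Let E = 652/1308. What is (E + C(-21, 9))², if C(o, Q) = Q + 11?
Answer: 44930209/106929 ≈ 420.19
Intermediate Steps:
C(o, Q) = 11 + Q
E = 163/327 (E = 652*(1/1308) = 163/327 ≈ 0.49847)
(E + C(-21, 9))² = (163/327 + (11 + 9))² = (163/327 + 20)² = (6703/327)² = 44930209/106929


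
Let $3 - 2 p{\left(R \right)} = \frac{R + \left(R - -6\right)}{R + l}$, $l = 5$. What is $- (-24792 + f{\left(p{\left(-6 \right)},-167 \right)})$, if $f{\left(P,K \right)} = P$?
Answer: $\frac{49587}{2} \approx 24794.0$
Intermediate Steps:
$p{\left(R \right)} = \frac{3}{2} - \frac{6 + 2 R}{2 \left(5 + R\right)}$ ($p{\left(R \right)} = \frac{3}{2} - \frac{\left(R + \left(R - -6\right)\right) \frac{1}{R + 5}}{2} = \frac{3}{2} - \frac{\left(R + \left(R + 6\right)\right) \frac{1}{5 + R}}{2} = \frac{3}{2} - \frac{\left(R + \left(6 + R\right)\right) \frac{1}{5 + R}}{2} = \frac{3}{2} - \frac{\left(6 + 2 R\right) \frac{1}{5 + R}}{2} = \frac{3}{2} - \frac{\frac{1}{5 + R} \left(6 + 2 R\right)}{2} = \frac{3}{2} - \frac{6 + 2 R}{2 \left(5 + R\right)}$)
$- (-24792 + f{\left(p{\left(-6 \right)},-167 \right)}) = - (-24792 + \frac{9 - 6}{2 \left(5 - 6\right)}) = - (-24792 + \frac{1}{2} \frac{1}{-1} \cdot 3) = - (-24792 + \frac{1}{2} \left(-1\right) 3) = - (-24792 - \frac{3}{2}) = \left(-1\right) \left(- \frac{49587}{2}\right) = \frac{49587}{2}$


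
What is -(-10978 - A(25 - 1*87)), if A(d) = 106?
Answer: 11084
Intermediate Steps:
-(-10978 - A(25 - 1*87)) = -(-10978 - 1*106) = -(-10978 - 106) = -1*(-11084) = 11084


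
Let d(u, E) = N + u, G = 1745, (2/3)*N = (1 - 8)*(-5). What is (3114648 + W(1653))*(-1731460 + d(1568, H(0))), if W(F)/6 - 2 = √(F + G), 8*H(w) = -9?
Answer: -5387861897070 - 10379037*√3398 ≈ -5.3885e+12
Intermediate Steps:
N = 105/2 (N = 3*((1 - 8)*(-5))/2 = 3*(-7*(-5))/2 = (3/2)*35 = 105/2 ≈ 52.500)
H(w) = -9/8 (H(w) = (⅛)*(-9) = -9/8)
d(u, E) = 105/2 + u
W(F) = 12 + 6*√(1745 + F) (W(F) = 12 + 6*√(F + 1745) = 12 + 6*√(1745 + F))
(3114648 + W(1653))*(-1731460 + d(1568, H(0))) = (3114648 + (12 + 6*√(1745 + 1653)))*(-1731460 + (105/2 + 1568)) = (3114648 + (12 + 6*√3398))*(-1731460 + 3241/2) = (3114660 + 6*√3398)*(-3459679/2) = -5387861897070 - 10379037*√3398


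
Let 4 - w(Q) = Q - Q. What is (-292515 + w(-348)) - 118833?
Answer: -411344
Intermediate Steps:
w(Q) = 4 (w(Q) = 4 - (Q - Q) = 4 - 1*0 = 4 + 0 = 4)
(-292515 + w(-348)) - 118833 = (-292515 + 4) - 118833 = -292511 - 118833 = -411344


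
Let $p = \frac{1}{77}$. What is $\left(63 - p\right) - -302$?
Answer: $\frac{28104}{77} \approx 364.99$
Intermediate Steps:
$p = \frac{1}{77} \approx 0.012987$
$\left(63 - p\right) - -302 = \left(63 - \frac{1}{77}\right) - -302 = \left(63 - \frac{1}{77}\right) + 302 = \frac{4850}{77} + 302 = \frac{28104}{77}$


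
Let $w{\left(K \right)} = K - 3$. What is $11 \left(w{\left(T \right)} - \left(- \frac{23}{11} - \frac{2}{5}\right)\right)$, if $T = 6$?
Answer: $\frac{302}{5} \approx 60.4$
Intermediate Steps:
$w{\left(K \right)} = -3 + K$
$11 \left(w{\left(T \right)} - \left(- \frac{23}{11} - \frac{2}{5}\right)\right) = 11 \left(\left(-3 + 6\right) - \left(- \frac{23}{11} - \frac{2}{5}\right)\right) = 11 \left(3 - - \frac{137}{55}\right) = 11 \left(3 + \left(\frac{2}{5} + \frac{23}{11}\right)\right) = 11 \left(3 + \frac{137}{55}\right) = 11 \cdot \frac{302}{55} = \frac{302}{5}$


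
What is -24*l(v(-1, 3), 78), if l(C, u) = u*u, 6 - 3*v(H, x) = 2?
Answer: -146016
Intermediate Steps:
v(H, x) = 4/3 (v(H, x) = 2 - ⅓*2 = 2 - ⅔ = 4/3)
l(C, u) = u²
-24*l(v(-1, 3), 78) = -24*78² = -24*6084 = -146016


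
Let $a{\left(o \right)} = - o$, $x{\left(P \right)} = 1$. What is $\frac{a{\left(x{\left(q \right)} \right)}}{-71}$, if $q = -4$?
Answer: $\frac{1}{71} \approx 0.014085$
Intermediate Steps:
$\frac{a{\left(x{\left(q \right)} \right)}}{-71} = \frac{\left(-1\right) 1}{-71} = \left(-1\right) \left(- \frac{1}{71}\right) = \frac{1}{71}$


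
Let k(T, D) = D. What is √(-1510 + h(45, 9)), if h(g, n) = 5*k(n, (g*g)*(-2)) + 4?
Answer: 14*I*√111 ≈ 147.5*I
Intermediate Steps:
h(g, n) = 4 - 10*g² (h(g, n) = 5*((g*g)*(-2)) + 4 = 5*(g²*(-2)) + 4 = 5*(-2*g²) + 4 = -10*g² + 4 = 4 - 10*g²)
√(-1510 + h(45, 9)) = √(-1510 + (4 - 10*45²)) = √(-1510 + (4 - 10*2025)) = √(-1510 + (4 - 20250)) = √(-1510 - 20246) = √(-21756) = 14*I*√111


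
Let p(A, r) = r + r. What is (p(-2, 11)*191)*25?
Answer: 105050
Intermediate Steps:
p(A, r) = 2*r
(p(-2, 11)*191)*25 = ((2*11)*191)*25 = (22*191)*25 = 4202*25 = 105050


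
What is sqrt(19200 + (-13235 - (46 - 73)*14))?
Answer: sqrt(6343) ≈ 79.643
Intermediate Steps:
sqrt(19200 + (-13235 - (46 - 73)*14)) = sqrt(19200 + (-13235 - (-27)*14)) = sqrt(19200 + (-13235 - 1*(-378))) = sqrt(19200 + (-13235 + 378)) = sqrt(19200 - 12857) = sqrt(6343)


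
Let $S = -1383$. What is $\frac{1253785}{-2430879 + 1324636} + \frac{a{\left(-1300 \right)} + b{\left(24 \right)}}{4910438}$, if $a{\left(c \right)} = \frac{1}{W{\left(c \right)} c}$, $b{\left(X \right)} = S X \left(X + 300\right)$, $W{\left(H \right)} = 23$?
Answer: $- \frac{539796684769488843}{162420916166576600} \approx -3.3234$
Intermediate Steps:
$b{\left(X \right)} = - 1383 X \left(300 + X\right)$ ($b{\left(X \right)} = - 1383 X \left(X + 300\right) = - 1383 X \left(300 + X\right)$)
$a{\left(c \right)} = \frac{1}{23 c}$
$\frac{1253785}{-2430879 + 1324636} + \frac{a{\left(-1300 \right)} + b{\left(24 \right)}}{4910438} = \frac{1253785}{-2430879 + 1324636} + \frac{\frac{1}{23 \left(-1300\right)} - 33192 \left(300 + 24\right)}{4910438} = \frac{1253785}{-1106243} + \left(\frac{1}{23} \left(- \frac{1}{1300}\right) - 33192 \cdot 324\right) \frac{1}{4910438} = 1253785 \left(- \frac{1}{1106243}\right) + \left(- \frac{1}{29900} - 10754208\right) \frac{1}{4910438} = - \frac{1253785}{1106243} - \frac{321550819201}{146822096200} = - \frac{539796684769488843}{162420916166576600}$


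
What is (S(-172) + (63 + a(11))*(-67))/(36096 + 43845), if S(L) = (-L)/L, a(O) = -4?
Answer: -1318/26647 ≈ -0.049461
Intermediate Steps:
S(L) = -1
(S(-172) + (63 + a(11))*(-67))/(36096 + 43845) = (-1 + (63 - 4)*(-67))/(36096 + 43845) = (-1 + 59*(-67))/79941 = (-1 - 3953)*(1/79941) = -3954*1/79941 = -1318/26647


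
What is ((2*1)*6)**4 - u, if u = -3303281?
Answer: 3324017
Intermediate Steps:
((2*1)*6)**4 - u = ((2*1)*6)**4 - 1*(-3303281) = (2*6)**4 + 3303281 = 12**4 + 3303281 = 20736 + 3303281 = 3324017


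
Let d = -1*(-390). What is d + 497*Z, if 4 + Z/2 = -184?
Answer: -186482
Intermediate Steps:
Z = -376 (Z = -8 + 2*(-184) = -8 - 368 = -376)
d = 390
d + 497*Z = 390 + 497*(-376) = 390 - 186872 = -186482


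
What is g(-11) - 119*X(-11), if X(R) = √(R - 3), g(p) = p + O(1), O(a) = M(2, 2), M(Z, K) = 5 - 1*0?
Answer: -6 - 119*I*√14 ≈ -6.0 - 445.26*I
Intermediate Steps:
M(Z, K) = 5 (M(Z, K) = 5 + 0 = 5)
O(a) = 5
g(p) = 5 + p (g(p) = p + 5 = 5 + p)
X(R) = √(-3 + R)
g(-11) - 119*X(-11) = (5 - 11) - 119*√(-3 - 11) = -6 - 119*I*√14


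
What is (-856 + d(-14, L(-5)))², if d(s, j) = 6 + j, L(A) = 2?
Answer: 719104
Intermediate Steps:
(-856 + d(-14, L(-5)))² = (-856 + (6 + 2))² = (-856 + 8)² = (-848)² = 719104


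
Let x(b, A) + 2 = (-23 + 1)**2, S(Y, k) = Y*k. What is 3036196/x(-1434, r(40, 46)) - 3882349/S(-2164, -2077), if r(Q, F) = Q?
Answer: 6822350131435/1083205348 ≈ 6298.3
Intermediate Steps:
x(b, A) = 482 (x(b, A) = -2 + (-23 + 1)**2 = -2 + (-22)**2 = -2 + 484 = 482)
3036196/x(-1434, r(40, 46)) - 3882349/S(-2164, -2077) = 3036196/482 - 3882349/((-2164*(-2077))) = 3036196*(1/482) - 3882349/4494628 = 1518098/241 - 3882349*1/4494628 = 1518098/241 - 3882349/4494628 = 6822350131435/1083205348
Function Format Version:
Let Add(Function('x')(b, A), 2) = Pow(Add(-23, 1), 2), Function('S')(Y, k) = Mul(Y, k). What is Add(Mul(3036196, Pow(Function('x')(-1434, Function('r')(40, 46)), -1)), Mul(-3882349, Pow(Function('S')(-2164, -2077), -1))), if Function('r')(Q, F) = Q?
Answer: Rational(6822350131435, 1083205348) ≈ 6298.3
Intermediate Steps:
Function('x')(b, A) = 482 (Function('x')(b, A) = Add(-2, Pow(Add(-23, 1), 2)) = Add(-2, Pow(-22, 2)) = Add(-2, 484) = 482)
Add(Mul(3036196, Pow(Function('x')(-1434, Function('r')(40, 46)), -1)), Mul(-3882349, Pow(Function('S')(-2164, -2077), -1))) = Add(Mul(3036196, Pow(482, -1)), Mul(-3882349, Pow(Mul(-2164, -2077), -1))) = Add(Mul(3036196, Rational(1, 482)), Mul(-3882349, Pow(4494628, -1))) = Add(Rational(1518098, 241), Mul(-3882349, Rational(1, 4494628))) = Add(Rational(1518098, 241), Rational(-3882349, 4494628)) = Rational(6822350131435, 1083205348)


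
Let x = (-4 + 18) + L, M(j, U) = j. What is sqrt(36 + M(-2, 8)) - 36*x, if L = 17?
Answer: -1116 + sqrt(34) ≈ -1110.2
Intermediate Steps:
x = 31 (x = (-4 + 18) + 17 = 14 + 17 = 31)
sqrt(36 + M(-2, 8)) - 36*x = sqrt(36 - 2) - 36*31 = sqrt(34) - 1116 = -1116 + sqrt(34)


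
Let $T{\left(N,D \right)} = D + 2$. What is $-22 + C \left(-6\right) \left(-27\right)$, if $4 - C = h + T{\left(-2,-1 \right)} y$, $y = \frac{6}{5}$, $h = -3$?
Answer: $\frac{4588}{5} \approx 917.6$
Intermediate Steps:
$y = \frac{6}{5}$ ($y = 6 \cdot \frac{1}{5} = \frac{6}{5} \approx 1.2$)
$T{\left(N,D \right)} = 2 + D$
$C = \frac{29}{5}$ ($C = 4 - \left(-3 + \left(2 - 1\right) \frac{6}{5}\right) = 4 - \left(-3 + 1 \cdot \frac{6}{5}\right) = 4 - \left(-3 + \frac{6}{5}\right) = 4 - - \frac{9}{5} = 4 + \frac{9}{5} = \frac{29}{5} \approx 5.8$)
$-22 + C \left(-6\right) \left(-27\right) = -22 + \frac{29}{5} \left(-6\right) \left(-27\right) = -22 - - \frac{4698}{5} = -22 + \frac{4698}{5} = \frac{4588}{5}$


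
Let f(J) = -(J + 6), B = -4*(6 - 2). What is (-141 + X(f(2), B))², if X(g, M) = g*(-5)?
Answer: 10201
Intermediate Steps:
B = -16 (B = -4*4 = -16)
f(J) = -6 - J (f(J) = -(6 + J) = -6 - J)
X(g, M) = -5*g
(-141 + X(f(2), B))² = (-141 - 5*(-6 - 1*2))² = (-141 - 5*(-6 - 2))² = (-141 - 5*(-8))² = (-141 + 40)² = (-101)² = 10201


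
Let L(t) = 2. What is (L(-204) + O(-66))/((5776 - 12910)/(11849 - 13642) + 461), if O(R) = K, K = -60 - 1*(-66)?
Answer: 14344/833707 ≈ 0.017205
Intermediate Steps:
K = 6 (K = -60 + 66 = 6)
O(R) = 6
(L(-204) + O(-66))/((5776 - 12910)/(11849 - 13642) + 461) = (2 + 6)/((5776 - 12910)/(11849 - 13642) + 461) = 8/(-7134/(-1793) + 461) = 8/(-7134*(-1/1793) + 461) = 8/(7134/1793 + 461) = 8/(833707/1793) = 8*(1793/833707) = 14344/833707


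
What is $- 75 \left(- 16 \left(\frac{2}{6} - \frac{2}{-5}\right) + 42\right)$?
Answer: $-2270$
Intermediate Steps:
$- 75 \left(- 16 \left(\frac{2}{6} - \frac{2}{-5}\right) + 42\right) = - 75 \left(- 16 \left(2 \cdot \frac{1}{6} - - \frac{2}{5}\right) + 42\right) = - 75 \left(- 16 \left(\frac{1}{3} + \frac{2}{5}\right) + 42\right) = - 75 \left(\left(-16\right) \frac{11}{15} + 42\right) = - 75 \left(- \frac{176}{15} + 42\right) = \left(-75\right) \frac{454}{15} = -2270$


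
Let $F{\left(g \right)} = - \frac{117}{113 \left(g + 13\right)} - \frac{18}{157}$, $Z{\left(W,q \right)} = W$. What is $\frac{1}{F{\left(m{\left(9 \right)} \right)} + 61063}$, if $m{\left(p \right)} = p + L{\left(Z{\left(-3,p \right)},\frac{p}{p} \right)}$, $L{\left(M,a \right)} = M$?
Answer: $\frac{337079}{20582997962} \approx 1.6377 \cdot 10^{-5}$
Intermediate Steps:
$m{\left(p \right)} = -3 + p$ ($m{\left(p \right)} = p - 3 = -3 + p$)
$F{\left(g \right)} = - \frac{18}{157} - \frac{117}{1469 + 113 g}$ ($F{\left(g \right)} = - \frac{117}{113 \left(13 + g\right)} - \frac{18}{157} = - \frac{117}{1469 + 113 g} - \frac{18}{157} = - \frac{18}{157} - \frac{117}{1469 + 113 g}$)
$\frac{1}{F{\left(m{\left(9 \right)} \right)} + 61063} = \frac{1}{\frac{9 \left(-4979 - 226 \left(-3 + 9\right)\right)}{17741 \left(13 + \left(-3 + 9\right)\right)} + 61063} = \frac{1}{\frac{9 \left(-4979 - 1356\right)}{17741 \left(13 + 6\right)} + 61063} = \frac{1}{\frac{9 \left(-4979 - 1356\right)}{17741 \cdot 19} + 61063} = \frac{1}{\frac{9}{17741} \cdot \frac{1}{19} \left(-6335\right) + 61063} = \frac{1}{- \frac{57015}{337079} + 61063} = \frac{1}{\frac{20582997962}{337079}} = \frac{337079}{20582997962}$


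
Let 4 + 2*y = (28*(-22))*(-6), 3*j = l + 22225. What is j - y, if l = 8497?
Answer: 25184/3 ≈ 8394.7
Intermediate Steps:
j = 30722/3 (j = (8497 + 22225)/3 = (⅓)*30722 = 30722/3 ≈ 10241.)
y = 1846 (y = -2 + ((28*(-22))*(-6))/2 = -2 + (-616*(-6))/2 = -2 + (½)*3696 = -2 + 1848 = 1846)
j - y = 30722/3 - 1*1846 = 30722/3 - 1846 = 25184/3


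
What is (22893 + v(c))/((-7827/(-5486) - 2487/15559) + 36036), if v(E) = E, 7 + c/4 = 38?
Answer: 1964654565458/3076021240875 ≈ 0.63870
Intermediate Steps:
c = 124 (c = -28 + 4*38 = -28 + 152 = 124)
(22893 + v(c))/((-7827/(-5486) - 2487/15559) + 36036) = (22893 + 124)/((-7827/(-5486) - 2487/15559) + 36036) = 23017/((-7827*(-1/5486) - 2487*1/15559) + 36036) = 23017/((7827/5486 - 2487/15559) + 36036) = 23017/(108136611/85356674 + 36036) = 23017/(3076021240875/85356674) = 23017*(85356674/3076021240875) = 1964654565458/3076021240875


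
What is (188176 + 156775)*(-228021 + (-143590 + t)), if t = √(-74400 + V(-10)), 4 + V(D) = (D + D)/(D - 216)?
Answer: -128187586061 + 344951*I*√950063546/113 ≈ -1.2819e+11 + 9.4093e+7*I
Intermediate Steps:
V(D) = -4 + 2*D/(-216 + D) (V(D) = -4 + (D + D)/(D - 216) = -4 + (2*D)/(-216 + D) = -4 + 2*D/(-216 + D))
t = I*√950063546/113 (t = √(-74400 + 2*(432 - 1*(-10))/(-216 - 10)) = √(-74400 + 2*(432 + 10)/(-226)) = √(-74400 + 2*(-1/226)*442) = √(-74400 - 442/113) = √(-8407642/113) = I*√950063546/113 ≈ 272.77*I)
(188176 + 156775)*(-228021 + (-143590 + t)) = (188176 + 156775)*(-228021 + (-143590 + I*√950063546/113)) = 344951*(-371611 + I*√950063546/113) = -128187586061 + 344951*I*√950063546/113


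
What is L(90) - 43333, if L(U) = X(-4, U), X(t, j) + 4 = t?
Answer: -43341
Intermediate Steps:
X(t, j) = -4 + t
L(U) = -8 (L(U) = -4 - 4 = -8)
L(90) - 43333 = -8 - 43333 = -43341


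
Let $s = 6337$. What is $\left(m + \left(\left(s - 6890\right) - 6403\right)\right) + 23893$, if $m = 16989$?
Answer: $33926$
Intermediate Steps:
$\left(m + \left(\left(s - 6890\right) - 6403\right)\right) + 23893 = \left(16989 + \left(\left(6337 - 6890\right) - 6403\right)\right) + 23893 = \left(16989 - 6956\right) + 23893 = 10033 + 23893 = 33926$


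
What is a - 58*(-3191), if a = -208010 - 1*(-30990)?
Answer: 8058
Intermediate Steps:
a = -177020 (a = -208010 + 30990 = -177020)
a - 58*(-3191) = -177020 - 58*(-3191) = -177020 - 1*(-185078) = -177020 + 185078 = 8058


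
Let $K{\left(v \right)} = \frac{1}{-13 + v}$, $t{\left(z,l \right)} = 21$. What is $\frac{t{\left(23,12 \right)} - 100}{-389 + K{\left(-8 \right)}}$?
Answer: $\frac{1659}{8170} \approx 0.20306$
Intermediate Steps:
$\frac{t{\left(23,12 \right)} - 100}{-389 + K{\left(-8 \right)}} = \frac{21 - 100}{-389 + \frac{1}{-13 - 8}} = - \frac{79}{-389 + \frac{1}{-21}} = - \frac{79}{-389 - \frac{1}{21}} = - \frac{79}{- \frac{8170}{21}} = \left(-79\right) \left(- \frac{21}{8170}\right) = \frac{1659}{8170}$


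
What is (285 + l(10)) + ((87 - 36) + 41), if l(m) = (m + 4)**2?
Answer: 573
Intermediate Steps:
l(m) = (4 + m)**2
(285 + l(10)) + ((87 - 36) + 41) = (285 + (4 + 10)**2) + ((87 - 36) + 41) = (285 + 14**2) + (51 + 41) = (285 + 196) + 92 = 481 + 92 = 573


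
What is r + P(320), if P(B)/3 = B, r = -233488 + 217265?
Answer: -15263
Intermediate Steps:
r = -16223
P(B) = 3*B
r + P(320) = -16223 + 3*320 = -16223 + 960 = -15263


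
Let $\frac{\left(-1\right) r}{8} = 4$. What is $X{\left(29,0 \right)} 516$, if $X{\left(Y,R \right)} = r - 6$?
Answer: $-19608$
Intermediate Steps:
$r = -32$ ($r = \left(-8\right) 4 = -32$)
$X{\left(Y,R \right)} = -38$ ($X{\left(Y,R \right)} = -32 - 6 = -38$)
$X{\left(29,0 \right)} 516 = \left(-38\right) 516 = -19608$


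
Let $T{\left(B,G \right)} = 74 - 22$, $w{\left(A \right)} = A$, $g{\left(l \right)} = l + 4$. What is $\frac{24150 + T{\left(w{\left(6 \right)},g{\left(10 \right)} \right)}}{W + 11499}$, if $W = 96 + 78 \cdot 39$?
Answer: $\frac{24202}{14637} \approx 1.6535$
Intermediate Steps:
$g{\left(l \right)} = 4 + l$
$T{\left(B,G \right)} = 52$
$W = 3138$ ($W = 96 + 3042 = 3138$)
$\frac{24150 + T{\left(w{\left(6 \right)},g{\left(10 \right)} \right)}}{W + 11499} = \frac{24150 + 52}{3138 + 11499} = \frac{24202}{14637}$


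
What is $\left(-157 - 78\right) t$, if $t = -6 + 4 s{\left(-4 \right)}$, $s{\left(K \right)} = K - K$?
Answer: $1410$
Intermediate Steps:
$s{\left(K \right)} = 0$
$t = -6$ ($t = -6 + 4 \cdot 0 = -6 + 0 = -6$)
$\left(-157 - 78\right) t = \left(-157 - 78\right) \left(-6\right) = \left(-235\right) \left(-6\right) = 1410$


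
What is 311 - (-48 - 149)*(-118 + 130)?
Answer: 2675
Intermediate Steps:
311 - (-48 - 149)*(-118 + 130) = 311 - (-197)*12 = 311 - 1*(-2364) = 311 + 2364 = 2675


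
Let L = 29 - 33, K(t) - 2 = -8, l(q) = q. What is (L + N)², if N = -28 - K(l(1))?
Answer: 676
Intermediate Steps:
K(t) = -6 (K(t) = 2 - 8 = -6)
L = -4
N = -22 (N = -28 - 1*(-6) = -28 + 6 = -22)
(L + N)² = (-4 - 22)² = (-26)² = 676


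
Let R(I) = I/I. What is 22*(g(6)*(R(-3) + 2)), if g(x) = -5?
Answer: -330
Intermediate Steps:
R(I) = 1
22*(g(6)*(R(-3) + 2)) = 22*(-5*(1 + 2)) = 22*(-5*3) = 22*(-15) = -330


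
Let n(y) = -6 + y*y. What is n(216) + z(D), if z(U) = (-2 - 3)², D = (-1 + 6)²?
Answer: 46675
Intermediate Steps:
D = 25 (D = 5² = 25)
z(U) = 25 (z(U) = (-5)² = 25)
n(y) = -6 + y²
n(216) + z(D) = (-6 + 216²) + 25 = (-6 + 46656) + 25 = 46650 + 25 = 46675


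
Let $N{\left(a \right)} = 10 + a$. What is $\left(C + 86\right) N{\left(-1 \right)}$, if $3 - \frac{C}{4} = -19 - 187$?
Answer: $8298$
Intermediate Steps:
$C = 836$ ($C = 12 - 4 \left(-19 - 187\right) = 12 - -824 = 12 + 824 = 836$)
$\left(C + 86\right) N{\left(-1 \right)} = \left(836 + 86\right) \left(10 - 1\right) = 922 \cdot 9 = 8298$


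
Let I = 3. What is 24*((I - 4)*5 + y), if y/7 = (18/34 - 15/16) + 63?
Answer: 353445/34 ≈ 10395.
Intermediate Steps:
y = 119175/272 (y = 7*((18/34 - 15/16) + 63) = 7*((18*(1/34) - 15*1/16) + 63) = 7*((9/17 - 15/16) + 63) = 7*(-111/272 + 63) = 7*(17025/272) = 119175/272 ≈ 438.14)
24*((I - 4)*5 + y) = 24*((3 - 4)*5 + 119175/272) = 24*(-1*5 + 119175/272) = 24*(-5 + 119175/272) = 24*(117815/272) = 353445/34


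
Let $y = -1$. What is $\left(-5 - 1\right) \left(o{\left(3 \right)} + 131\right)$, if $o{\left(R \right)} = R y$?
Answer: $-768$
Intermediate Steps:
$o{\left(R \right)} = - R$ ($o{\left(R \right)} = R \left(-1\right) = - R$)
$\left(-5 - 1\right) \left(o{\left(3 \right)} + 131\right) = \left(-5 - 1\right) \left(\left(-1\right) 3 + 131\right) = - 6 \left(-3 + 131\right) = \left(-6\right) 128 = -768$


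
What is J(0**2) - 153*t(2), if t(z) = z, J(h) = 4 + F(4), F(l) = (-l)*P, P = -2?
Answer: -294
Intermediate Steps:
F(l) = 2*l (F(l) = -l*(-2) = 2*l)
J(h) = 12 (J(h) = 4 + 2*4 = 4 + 8 = 12)
J(0**2) - 153*t(2) = 12 - 153*2 = 12 - 306 = -294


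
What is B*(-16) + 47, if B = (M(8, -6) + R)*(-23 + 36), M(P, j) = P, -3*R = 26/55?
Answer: -261397/165 ≈ -1584.2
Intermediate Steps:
R = -26/165 (R = -26/(3*55) = -1/3*26/55 = -26/165 ≈ -0.15758)
B = 16822/165 (B = (8 - 26/165)*(-23 + 36) = (1294/165)*13 = 16822/165 ≈ 101.95)
B*(-16) + 47 = (16822/165)*(-16) + 47 = -269152/165 + 47 = -261397/165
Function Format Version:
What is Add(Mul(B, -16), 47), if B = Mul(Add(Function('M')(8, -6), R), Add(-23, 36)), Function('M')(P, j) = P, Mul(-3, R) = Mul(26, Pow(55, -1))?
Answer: Rational(-261397, 165) ≈ -1584.2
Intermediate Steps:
R = Rational(-26, 165) (R = Mul(Rational(-1, 3), Mul(26, Pow(55, -1))) = Mul(Rational(-1, 3), Mul(26, Rational(1, 55))) = Mul(Rational(-1, 3), Rational(26, 55)) = Rational(-26, 165) ≈ -0.15758)
B = Rational(16822, 165) (B = Mul(Add(8, Rational(-26, 165)), Add(-23, 36)) = Mul(Rational(1294, 165), 13) = Rational(16822, 165) ≈ 101.95)
Add(Mul(B, -16), 47) = Add(Mul(Rational(16822, 165), -16), 47) = Add(Rational(-269152, 165), 47) = Rational(-261397, 165)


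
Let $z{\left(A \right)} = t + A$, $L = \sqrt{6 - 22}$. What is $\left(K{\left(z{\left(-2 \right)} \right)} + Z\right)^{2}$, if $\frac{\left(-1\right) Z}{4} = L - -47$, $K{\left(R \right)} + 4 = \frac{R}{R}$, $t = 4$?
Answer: $36225 + 6112 i \approx 36225.0 + 6112.0 i$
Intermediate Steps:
$L = 4 i$ ($L = \sqrt{-16} = 4 i \approx 4.0 i$)
$z{\left(A \right)} = 4 + A$
$K{\left(R \right)} = -3$ ($K{\left(R \right)} = -4 + \frac{R}{R} = -4 + 1 = -3$)
$Z = -188 - 16 i$ ($Z = - 4 \left(4 i - -47\right) = - 4 \left(4 i + 47\right) = - 4 \left(47 + 4 i\right) = -188 - 16 i \approx -188.0 - 16.0 i$)
$\left(K{\left(z{\left(-2 \right)} \right)} + Z\right)^{2} = \left(-3 - \left(188 + 16 i\right)\right)^{2} = \left(-191 - 16 i\right)^{2}$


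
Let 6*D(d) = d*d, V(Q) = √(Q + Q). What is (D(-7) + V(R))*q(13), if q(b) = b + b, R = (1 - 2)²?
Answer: 637/3 + 26*√2 ≈ 249.10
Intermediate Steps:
R = 1 (R = (-1)² = 1)
V(Q) = √2*√Q (V(Q) = √(2*Q) = √2*√Q)
D(d) = d²/6 (D(d) = (d*d)/6 = d²/6)
q(b) = 2*b
(D(-7) + V(R))*q(13) = ((⅙)*(-7)² + √2*√1)*(2*13) = ((⅙)*49 + √2*1)*26 = (49/6 + √2)*26 = 637/3 + 26*√2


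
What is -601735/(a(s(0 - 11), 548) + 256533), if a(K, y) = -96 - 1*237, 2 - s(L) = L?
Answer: -120347/51240 ≈ -2.3487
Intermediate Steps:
s(L) = 2 - L
a(K, y) = -333 (a(K, y) = -96 - 237 = -333)
-601735/(a(s(0 - 11), 548) + 256533) = -601735/(-333 + 256533) = -601735/256200 = -601735*1/256200 = -120347/51240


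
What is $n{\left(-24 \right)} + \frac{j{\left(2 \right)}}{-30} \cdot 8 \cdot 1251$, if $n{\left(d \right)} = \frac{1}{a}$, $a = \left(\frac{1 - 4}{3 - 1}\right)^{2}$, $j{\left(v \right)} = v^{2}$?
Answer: $- \frac{60028}{45} \approx -1334.0$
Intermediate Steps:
$a = \frac{9}{4}$ ($a = \left(- \frac{3}{2}\right)^{2} = \frac{9}{4} \approx 2.25$)
$n{\left(d \right)} = \frac{4}{9}$ ($n{\left(d \right)} = \frac{1}{\frac{9}{4}} = \frac{4}{9}$)
$n{\left(-24 \right)} + \frac{j{\left(2 \right)}}{-30} \cdot 8 \cdot 1251 = \frac{4}{9} + \frac{2^{2}}{-30} \cdot 8 \cdot 1251 = \frac{4}{9} + 4 \left(- \frac{1}{30}\right) 8 \cdot 1251 = \frac{4}{9} + \left(- \frac{2}{15}\right) 8 \cdot 1251 = \frac{4}{9} - \frac{6672}{5} = - \frac{60028}{45}$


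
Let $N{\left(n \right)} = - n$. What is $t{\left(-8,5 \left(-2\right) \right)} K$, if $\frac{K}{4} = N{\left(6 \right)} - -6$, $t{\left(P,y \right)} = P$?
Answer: $0$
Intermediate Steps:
$K = 0$ ($K = 4 \left(\left(-1\right) 6 - -6\right) = 4 \left(-6 + 6\right) = 4 \cdot 0 = 0$)
$t{\left(-8,5 \left(-2\right) \right)} K = \left(-8\right) 0 = 0$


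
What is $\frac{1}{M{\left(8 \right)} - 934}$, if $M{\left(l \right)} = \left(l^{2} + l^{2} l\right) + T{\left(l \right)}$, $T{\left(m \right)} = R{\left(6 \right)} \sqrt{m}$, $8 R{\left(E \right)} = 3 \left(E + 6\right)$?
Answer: $- \frac{179}{64001} - \frac{9 \sqrt{2}}{128002} \approx -0.0028963$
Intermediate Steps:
$R{\left(E \right)} = \frac{9}{4} + \frac{3 E}{8}$ ($R{\left(E \right)} = \frac{3 \left(E + 6\right)}{8} = \frac{3 \left(6 + E\right)}{8} = \frac{18 + 3 E}{8} = \frac{9}{4} + \frac{3 E}{8}$)
$T{\left(m \right)} = \frac{9 \sqrt{m}}{2}$ ($T{\left(m \right)} = \left(\frac{9}{4} + \frac{3}{8} \cdot 6\right) \sqrt{m} = \left(\frac{9}{4} + \frac{9}{4}\right) \sqrt{m} = \frac{9 \sqrt{m}}{2}$)
$M{\left(l \right)} = l^{2} + l^{3} + \frac{9 \sqrt{l}}{2}$ ($M{\left(l \right)} = \left(l^{2} + l^{2} l\right) + \frac{9 \sqrt{l}}{2} = \left(l^{2} + l^{3}\right) + \frac{9 \sqrt{l}}{2} = l^{2} + l^{3} + \frac{9 \sqrt{l}}{2}$)
$\frac{1}{M{\left(8 \right)} - 934} = \frac{1}{\left(8^{2} + 8^{3} + \frac{9 \sqrt{8}}{2}\right) - 934} = \frac{1}{\left(64 + 512 + \frac{9 \cdot 2 \sqrt{2}}{2}\right) - 934} = \frac{1}{\left(64 + 512 + 9 \sqrt{2}\right) - 934} = \frac{1}{\left(576 + 9 \sqrt{2}\right) - 934} = \frac{1}{-358 + 9 \sqrt{2}}$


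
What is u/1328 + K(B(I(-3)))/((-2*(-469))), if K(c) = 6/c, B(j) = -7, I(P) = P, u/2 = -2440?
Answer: -1001564/272489 ≈ -3.6756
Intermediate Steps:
u = -4880 (u = 2*(-2440) = -4880)
u/1328 + K(B(I(-3)))/((-2*(-469))) = -4880/1328 + (6/(-7))/((-2*(-469))) = -4880*1/1328 + (6*(-⅐))/938 = -305/83 - 6/7*1/938 = -305/83 - 3/3283 = -1001564/272489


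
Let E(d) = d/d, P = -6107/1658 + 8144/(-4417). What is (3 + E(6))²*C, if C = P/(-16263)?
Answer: 107939656/19850037753 ≈ 0.0054378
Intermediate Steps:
P = -40477371/7323386 (P = -6107*1/1658 + 8144*(-1/4417) = -6107/1658 - 8144/4417 = -40477371/7323386 ≈ -5.5271)
E(d) = 1
C = 13492457/39700075506 (C = -40477371/7323386/(-16263) = -40477371/7323386*(-1/16263) = 13492457/39700075506 ≈ 0.00033986)
(3 + E(6))²*C = (3 + 1)²*(13492457/39700075506) = 4²*(13492457/39700075506) = 16*(13492457/39700075506) = 107939656/19850037753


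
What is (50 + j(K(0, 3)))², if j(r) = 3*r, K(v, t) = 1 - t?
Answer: 1936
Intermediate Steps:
(50 + j(K(0, 3)))² = (50 + 3*(1 - 1*3))² = (50 + 3*(1 - 3))² = (50 + 3*(-2))² = (50 - 6)² = 44² = 1936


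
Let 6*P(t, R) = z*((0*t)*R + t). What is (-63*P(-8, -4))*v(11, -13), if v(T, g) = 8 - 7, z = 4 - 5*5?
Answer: -1764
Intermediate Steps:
z = -21 (z = 4 - 25 = -21)
v(T, g) = 1
P(t, R) = -7*t/2 (P(t, R) = (-21*((0*t)*R + t))/6 = (-21*(0*R + t))/6 = (-21*(0 + t))/6 = (-21*t)/6 = -7*t/2)
(-63*P(-8, -4))*v(11, -13) = -(-441)*(-8)/2*1 = -63*28*1 = -1764*1 = -1764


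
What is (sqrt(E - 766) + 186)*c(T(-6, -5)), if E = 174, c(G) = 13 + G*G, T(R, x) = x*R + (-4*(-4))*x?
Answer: 467418 + 10052*I*sqrt(37) ≈ 4.6742e+5 + 61144.0*I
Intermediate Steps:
T(R, x) = 16*x + R*x (T(R, x) = R*x + 16*x = 16*x + R*x)
c(G) = 13 + G**2
(sqrt(E - 766) + 186)*c(T(-6, -5)) = (sqrt(174 - 766) + 186)*(13 + (-5*(16 - 6))**2) = (sqrt(-592) + 186)*(13 + (-5*10)**2) = (4*I*sqrt(37) + 186)*(13 + (-50)**2) = (186 + 4*I*sqrt(37))*(13 + 2500) = (186 + 4*I*sqrt(37))*2513 = 467418 + 10052*I*sqrt(37)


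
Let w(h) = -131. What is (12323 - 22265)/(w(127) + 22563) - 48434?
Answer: -543240715/11216 ≈ -48434.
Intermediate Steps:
(12323 - 22265)/(w(127) + 22563) - 48434 = (12323 - 22265)/(-131 + 22563) - 48434 = -9942/22432 - 48434 = -9942*1/22432 - 48434 = -4971/11216 - 48434 = -543240715/11216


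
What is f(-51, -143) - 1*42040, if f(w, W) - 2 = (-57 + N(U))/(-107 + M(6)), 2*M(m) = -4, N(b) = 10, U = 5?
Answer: -4582095/109 ≈ -42038.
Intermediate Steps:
M(m) = -2 (M(m) = (1/2)*(-4) = -2)
f(w, W) = 265/109 (f(w, W) = 2 + (-57 + 10)/(-107 - 2) = 2 - 47/(-109) = 2 - 47*(-1/109) = 2 + 47/109 = 265/109)
f(-51, -143) - 1*42040 = 265/109 - 1*42040 = 265/109 - 42040 = -4582095/109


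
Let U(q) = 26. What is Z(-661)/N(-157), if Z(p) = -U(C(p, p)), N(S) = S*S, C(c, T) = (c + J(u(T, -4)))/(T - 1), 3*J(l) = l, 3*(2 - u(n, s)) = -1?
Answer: -26/24649 ≈ -0.0010548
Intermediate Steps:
u(n, s) = 7/3 (u(n, s) = 2 - ⅓*(-1) = 2 + ⅓ = 7/3)
J(l) = l/3
C(c, T) = (7/9 + c)/(-1 + T) (C(c, T) = (c + (⅓)*(7/3))/(T - 1) = (c + 7/9)/(-1 + T) = (7/9 + c)/(-1 + T))
N(S) = S²
Z(p) = -26 (Z(p) = -1*26 = -26)
Z(-661)/N(-157) = -26/((-157)²) = -26/24649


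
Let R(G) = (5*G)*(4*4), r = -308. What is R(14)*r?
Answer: -344960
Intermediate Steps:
R(G) = 80*G (R(G) = (5*G)*16 = 80*G)
R(14)*r = (80*14)*(-308) = 1120*(-308) = -344960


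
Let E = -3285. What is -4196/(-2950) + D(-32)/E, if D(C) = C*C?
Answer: 1076306/969075 ≈ 1.1107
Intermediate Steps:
D(C) = C²
-4196/(-2950) + D(-32)/E = -4196/(-2950) + (-32)²/(-3285) = -4196*(-1/2950) + 1024*(-1/3285) = 2098/1475 - 1024/3285 = 1076306/969075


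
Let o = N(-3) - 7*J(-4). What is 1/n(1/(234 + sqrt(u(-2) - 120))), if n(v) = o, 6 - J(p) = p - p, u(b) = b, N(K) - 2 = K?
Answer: -1/43 ≈ -0.023256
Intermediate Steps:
N(K) = 2 + K
J(p) = 6 (J(p) = 6 - (p - p) = 6 - 1*0 = 6 + 0 = 6)
o = -43 (o = (2 - 3) - 7*6 = -1 - 42 = -43)
n(v) = -43
1/n(1/(234 + sqrt(u(-2) - 120))) = 1/(-43) = -1/43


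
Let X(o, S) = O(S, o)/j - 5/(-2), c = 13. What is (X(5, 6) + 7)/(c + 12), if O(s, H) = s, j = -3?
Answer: 3/10 ≈ 0.30000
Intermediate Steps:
X(o, S) = 5/2 - S/3 (X(o, S) = S/(-3) - 5/(-2) = S*(-1/3) - 5*(-1/2) = -S/3 + 5/2 = 5/2 - S/3)
(X(5, 6) + 7)/(c + 12) = ((5/2 - 1/3*6) + 7)/(13 + 12) = ((5/2 - 2) + 7)/25 = (1/2 + 7)*(1/25) = (15/2)*(1/25) = 3/10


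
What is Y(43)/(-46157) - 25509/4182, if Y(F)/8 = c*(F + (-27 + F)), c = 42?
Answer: -420107627/64342858 ≈ -6.5292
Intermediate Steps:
Y(F) = -9072 + 672*F (Y(F) = 8*(42*(F + (-27 + F))) = 8*(42*(-27 + 2*F)) = 8*(-1134 + 84*F) = -9072 + 672*F)
Y(43)/(-46157) - 25509/4182 = (-9072 + 672*43)/(-46157) - 25509/4182 = (-9072 + 28896)*(-1/46157) - 25509*1/4182 = 19824*(-1/46157) - 8503/1394 = -19824/46157 - 8503/1394 = -420107627/64342858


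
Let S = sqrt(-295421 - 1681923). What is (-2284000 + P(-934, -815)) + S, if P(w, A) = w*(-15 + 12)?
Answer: -2281198 + 32*I*sqrt(1931) ≈ -2.2812e+6 + 1406.2*I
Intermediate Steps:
S = 32*I*sqrt(1931) (S = sqrt(-1977344) = 32*I*sqrt(1931) ≈ 1406.2*I)
P(w, A) = -3*w (P(w, A) = w*(-3) = -3*w)
(-2284000 + P(-934, -815)) + S = (-2284000 - 3*(-934)) + 32*I*sqrt(1931) = (-2284000 + 2802) + 32*I*sqrt(1931) = -2281198 + 32*I*sqrt(1931)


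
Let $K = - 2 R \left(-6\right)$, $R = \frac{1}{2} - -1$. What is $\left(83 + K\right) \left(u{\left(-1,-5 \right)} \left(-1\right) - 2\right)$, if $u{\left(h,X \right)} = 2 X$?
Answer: $808$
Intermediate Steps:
$R = \frac{3}{2}$ ($R = \frac{1}{2} + 1 = \frac{3}{2} \approx 1.5$)
$K = 18$ ($K = \left(-2\right) \frac{3}{2} \left(-6\right) = \left(-3\right) \left(-6\right) = 18$)
$\left(83 + K\right) \left(u{\left(-1,-5 \right)} \left(-1\right) - 2\right) = \left(83 + 18\right) \left(2 \left(-5\right) \left(-1\right) - 2\right) = 101 \left(\left(-10\right) \left(-1\right) - 2\right) = 101 \left(10 - 2\right) = 101 \cdot 8 = 808$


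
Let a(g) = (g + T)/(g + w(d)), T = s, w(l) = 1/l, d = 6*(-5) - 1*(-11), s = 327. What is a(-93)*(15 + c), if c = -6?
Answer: -1539/68 ≈ -22.632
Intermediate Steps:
d = -19 (d = -30 + 11 = -19)
w(l) = 1/l
T = 327
a(g) = (327 + g)/(-1/19 + g) (a(g) = (g + 327)/(g + 1/(-19)) = (327 + g)/(g - 1/19) = (327 + g)/(-1/19 + g))
a(-93)*(15 + c) = (19*(327 - 93)/(-1 + 19*(-93)))*(15 - 6) = (19*234/(-1 - 1767))*9 = (19*234/(-1768))*9 = (19*(-1/1768)*234)*9 = -171/68*9 = -1539/68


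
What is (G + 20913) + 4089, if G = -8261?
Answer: 16741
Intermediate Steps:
(G + 20913) + 4089 = (-8261 + 20913) + 4089 = 12652 + 4089 = 16741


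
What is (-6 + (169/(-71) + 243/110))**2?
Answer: 2322950809/60996100 ≈ 38.084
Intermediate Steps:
(-6 + (169/(-71) + 243/110))**2 = (-6 + (169*(-1/71) + 243*(1/110)))**2 = (-6 + (-169/71 + 243/110))**2 = (-6 - 1337/7810)**2 = (-48197/7810)**2 = 2322950809/60996100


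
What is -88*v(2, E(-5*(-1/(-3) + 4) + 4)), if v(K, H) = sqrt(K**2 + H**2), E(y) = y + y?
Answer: -176*sqrt(2818)/3 ≈ -3114.3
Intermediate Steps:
E(y) = 2*y
v(K, H) = sqrt(H**2 + K**2)
-88*v(2, E(-5*(-1/(-3) + 4) + 4)) = -88*sqrt((2*(-5*(-1/(-3) + 4) + 4))**2 + 2**2) = -88*sqrt((2*(-5*(-1*(-1/3) + 4) + 4))**2 + 4) = -88*sqrt((2*(-5*(1/3 + 4) + 4))**2 + 4) = -88*sqrt((2*(-5*13/3 + 4))**2 + 4) = -88*sqrt((2*(-65/3 + 4))**2 + 4) = -88*sqrt((2*(-53/3))**2 + 4) = -88*sqrt((-106/3)**2 + 4) = -88*sqrt(11236/9 + 4) = -176*sqrt(2818)/3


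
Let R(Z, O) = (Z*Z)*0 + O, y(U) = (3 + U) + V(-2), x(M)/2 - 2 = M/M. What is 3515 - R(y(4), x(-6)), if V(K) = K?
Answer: 3509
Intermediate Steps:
x(M) = 6 (x(M) = 4 + 2*(M/M) = 4 + 2*1 = 4 + 2 = 6)
y(U) = 1 + U (y(U) = (3 + U) - 2 = 1 + U)
R(Z, O) = O (R(Z, O) = Z**2*0 + O = 0 + O = O)
3515 - R(y(4), x(-6)) = 3515 - 1*6 = 3515 - 6 = 3509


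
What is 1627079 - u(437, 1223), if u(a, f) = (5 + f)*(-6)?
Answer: 1634447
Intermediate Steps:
u(a, f) = -30 - 6*f
1627079 - u(437, 1223) = 1627079 - (-30 - 6*1223) = 1627079 - (-30 - 7338) = 1627079 - 1*(-7368) = 1627079 + 7368 = 1634447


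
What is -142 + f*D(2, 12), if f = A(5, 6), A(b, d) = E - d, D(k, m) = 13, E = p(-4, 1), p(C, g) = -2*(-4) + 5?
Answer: -51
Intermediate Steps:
p(C, g) = 13 (p(C, g) = 8 + 5 = 13)
E = 13
A(b, d) = 13 - d
f = 7 (f = 13 - 1*6 = 13 - 6 = 7)
-142 + f*D(2, 12) = -142 + 7*13 = -142 + 91 = -51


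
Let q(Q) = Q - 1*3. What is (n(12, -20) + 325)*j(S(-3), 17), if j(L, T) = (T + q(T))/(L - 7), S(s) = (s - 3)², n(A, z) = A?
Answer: 10447/29 ≈ 360.24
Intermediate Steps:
q(Q) = -3 + Q (q(Q) = Q - 3 = -3 + Q)
S(s) = (-3 + s)²
j(L, T) = (-3 + 2*T)/(-7 + L) (j(L, T) = (T + (-3 + T))/(L - 7) = (-3 + 2*T)/(-7 + L))
(n(12, -20) + 325)*j(S(-3), 17) = (12 + 325)*((-3 + 2*17)/(-7 + (-3 - 3)²)) = 337*((-3 + 34)/(-7 + (-6)²)) = 337*(31/(-7 + 36)) = 337*(31/29) = 10447/29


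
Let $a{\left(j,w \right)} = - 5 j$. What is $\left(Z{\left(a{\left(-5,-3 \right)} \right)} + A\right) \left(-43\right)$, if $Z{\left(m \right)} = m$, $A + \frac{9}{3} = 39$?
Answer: $-2623$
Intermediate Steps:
$A = 36$ ($A = -3 + 39 = 36$)
$\left(Z{\left(a{\left(-5,-3 \right)} \right)} + A\right) \left(-43\right) = \left(\left(-5\right) \left(-5\right) + 36\right) \left(-43\right) = \left(25 + 36\right) \left(-43\right) = 61 \left(-43\right) = -2623$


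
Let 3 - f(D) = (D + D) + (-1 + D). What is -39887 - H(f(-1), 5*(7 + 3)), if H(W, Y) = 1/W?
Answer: -279210/7 ≈ -39887.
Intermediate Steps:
f(D) = 4 - 3*D (f(D) = 3 - ((D + D) + (-1 + D)) = 3 - (2*D + (-1 + D)) = 3 - (-1 + 3*D) = 3 + (1 - 3*D) = 4 - 3*D)
-39887 - H(f(-1), 5*(7 + 3)) = -39887 - 1/(4 - 3*(-1)) = -39887 - 1/(4 + 3) = -39887 - 1/7 = -39887 - 1*⅐ = -39887 - ⅐ = -279210/7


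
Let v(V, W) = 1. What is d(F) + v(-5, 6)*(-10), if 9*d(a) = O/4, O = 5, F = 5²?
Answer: -355/36 ≈ -9.8611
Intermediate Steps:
F = 25
d(a) = 5/36 (d(a) = (5/4)/9 = (5*(¼))/9 = (⅑)*(5/4) = 5/36)
d(F) + v(-5, 6)*(-10) = 5/36 + 1*(-10) = 5/36 - 10 = -355/36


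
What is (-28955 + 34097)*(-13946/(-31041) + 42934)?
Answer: 2284296203360/10347 ≈ 2.2077e+8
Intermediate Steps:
(-28955 + 34097)*(-13946/(-31041) + 42934) = 5142*(-13946*(-1/31041) + 42934) = 5142*(13946/31041 + 42934) = 5142*(1332728240/31041) = 2284296203360/10347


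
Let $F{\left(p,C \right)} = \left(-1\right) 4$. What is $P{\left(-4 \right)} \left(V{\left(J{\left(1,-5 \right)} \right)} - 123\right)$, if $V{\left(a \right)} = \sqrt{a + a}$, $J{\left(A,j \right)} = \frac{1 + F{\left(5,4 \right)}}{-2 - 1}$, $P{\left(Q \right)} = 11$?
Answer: $-1353 + 11 \sqrt{2} \approx -1337.4$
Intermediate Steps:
$F{\left(p,C \right)} = -4$
$J{\left(A,j \right)} = 1$ ($J{\left(A,j \right)} = \frac{1 - 4}{-2 - 1} = - \frac{3}{-3} = \left(-3\right) \left(- \frac{1}{3}\right) = 1$)
$V{\left(a \right)} = \sqrt{2} \sqrt{a}$ ($V{\left(a \right)} = \sqrt{2 a} = \sqrt{2} \sqrt{a}$)
$P{\left(-4 \right)} \left(V{\left(J{\left(1,-5 \right)} \right)} - 123\right) = 11 \left(\sqrt{2} \sqrt{1} - 123\right) = 11 \left(\sqrt{2} \cdot 1 - 123\right) = 11 \left(\sqrt{2} - 123\right) = 11 \left(-123 + \sqrt{2}\right) = -1353 + 11 \sqrt{2}$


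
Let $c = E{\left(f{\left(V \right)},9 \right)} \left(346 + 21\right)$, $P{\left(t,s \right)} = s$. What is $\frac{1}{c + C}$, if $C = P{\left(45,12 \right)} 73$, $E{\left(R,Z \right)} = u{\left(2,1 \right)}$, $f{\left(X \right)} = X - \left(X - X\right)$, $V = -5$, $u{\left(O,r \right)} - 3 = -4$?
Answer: $\frac{1}{509} \approx 0.0019646$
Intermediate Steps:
$u{\left(O,r \right)} = -1$ ($u{\left(O,r \right)} = 3 - 4 = -1$)
$f{\left(X \right)} = X$ ($f{\left(X \right)} = X - 0 = X + 0 = X$)
$E{\left(R,Z \right)} = -1$
$c = -367$ ($c = - (346 + 21) = \left(-1\right) 367 = -367$)
$C = 876$ ($C = 12 \cdot 73 = 876$)
$\frac{1}{c + C} = \frac{1}{-367 + 876} = \frac{1}{509}$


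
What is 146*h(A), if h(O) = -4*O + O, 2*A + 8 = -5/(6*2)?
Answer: 7373/4 ≈ 1843.3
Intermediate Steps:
A = -101/24 (A = -4 + (-5/(6*2))/2 = -4 + (-5/12)/2 = -4 + (-5*1/12)/2 = -4 + (1/2)*(-5/12) = -4 - 5/24 = -101/24 ≈ -4.2083)
h(O) = -3*O
146*h(A) = 146*(-3*(-101/24)) = 146*(101/8) = 7373/4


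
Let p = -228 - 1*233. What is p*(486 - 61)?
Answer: -195925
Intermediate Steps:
p = -461 (p = -228 - 233 = -461)
p*(486 - 61) = -461*(486 - 61) = -461*425 = -195925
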